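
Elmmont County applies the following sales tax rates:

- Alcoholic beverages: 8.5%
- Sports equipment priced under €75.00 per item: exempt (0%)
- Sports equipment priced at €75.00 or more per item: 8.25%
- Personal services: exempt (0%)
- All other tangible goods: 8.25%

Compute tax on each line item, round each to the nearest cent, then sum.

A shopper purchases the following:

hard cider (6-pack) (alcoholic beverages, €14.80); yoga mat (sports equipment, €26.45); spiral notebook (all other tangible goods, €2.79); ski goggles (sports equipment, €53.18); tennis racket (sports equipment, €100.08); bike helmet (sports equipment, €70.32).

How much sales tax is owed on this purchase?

Hard cider (6-pack) €14.80: alcoholic beverages → 8.5% → €1.26
Yoga mat €26.45: sports equipment, under €75.00 → 0% → €0.00
Spiral notebook €2.79: all other tangible goods → 8.25% → €0.23
Ski goggles €53.18: sports equipment, under €75.00 → 0% → €0.00
Tennis racket €100.08: sports equipment, €75.00 or more → 8.25% → €8.26
Bike helmet €70.32: sports equipment, under €75.00 → 0% → €0.00
Total tax = €1.26 + €0.23 + €8.26 = €9.75

€9.75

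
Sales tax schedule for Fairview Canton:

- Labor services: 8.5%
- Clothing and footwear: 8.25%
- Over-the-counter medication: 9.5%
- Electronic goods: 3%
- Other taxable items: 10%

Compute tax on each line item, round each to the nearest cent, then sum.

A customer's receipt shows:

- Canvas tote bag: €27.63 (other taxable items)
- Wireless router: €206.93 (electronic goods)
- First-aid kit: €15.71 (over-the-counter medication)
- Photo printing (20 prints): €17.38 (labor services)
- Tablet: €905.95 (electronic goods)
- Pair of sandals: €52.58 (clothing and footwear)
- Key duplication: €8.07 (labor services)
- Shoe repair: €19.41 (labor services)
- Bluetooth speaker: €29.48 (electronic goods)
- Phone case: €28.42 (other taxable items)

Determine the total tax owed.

€49.52

Canvas tote bag €27.63: other taxable items → 10% → €2.76
Wireless router €206.93: electronic goods → 3% → €6.21
First-aid kit €15.71: over-the-counter medication → 9.5% → €1.49
Photo printing (20 prints) €17.38: labor services → 8.5% → €1.48
Tablet €905.95: electronic goods → 3% → €27.18
Pair of sandals €52.58: clothing and footwear → 8.25% → €4.34
Key duplication €8.07: labor services → 8.5% → €0.69
Shoe repair €19.41: labor services → 8.5% → €1.65
Bluetooth speaker €29.48: electronic goods → 3% → €0.88
Phone case €28.42: other taxable items → 10% → €2.84
Total tax = €2.76 + €6.21 + €1.49 + €1.48 + €27.18 + €4.34 + €0.69 + €1.65 + €0.88 + €2.84 = €49.52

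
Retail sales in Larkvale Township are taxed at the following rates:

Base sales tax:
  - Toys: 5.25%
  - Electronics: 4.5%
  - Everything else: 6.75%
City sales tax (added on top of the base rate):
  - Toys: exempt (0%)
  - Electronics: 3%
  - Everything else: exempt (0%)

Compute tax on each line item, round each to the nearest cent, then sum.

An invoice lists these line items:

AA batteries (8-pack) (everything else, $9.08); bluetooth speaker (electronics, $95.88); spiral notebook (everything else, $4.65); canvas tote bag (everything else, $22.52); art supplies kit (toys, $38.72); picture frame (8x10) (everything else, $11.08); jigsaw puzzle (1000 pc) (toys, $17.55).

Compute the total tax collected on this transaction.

AA batteries (8-pack) $9.08: everything else → 6.75% + 0% city = 6.75% → $0.61
Bluetooth speaker $95.88: electronics → 4.5% + 3% city = 7.5% → $7.19
Spiral notebook $4.65: everything else → 6.75% + 0% city = 6.75% → $0.31
Canvas tote bag $22.52: everything else → 6.75% + 0% city = 6.75% → $1.52
Art supplies kit $38.72: toys → 5.25% + 0% city = 5.25% → $2.03
Picture frame (8x10) $11.08: everything else → 6.75% + 0% city = 6.75% → $0.75
Jigsaw puzzle (1000 pc) $17.55: toys → 5.25% + 0% city = 5.25% → $0.92
Total tax = $0.61 + $7.19 + $0.31 + $1.52 + $2.03 + $0.75 + $0.92 = $13.33

$13.33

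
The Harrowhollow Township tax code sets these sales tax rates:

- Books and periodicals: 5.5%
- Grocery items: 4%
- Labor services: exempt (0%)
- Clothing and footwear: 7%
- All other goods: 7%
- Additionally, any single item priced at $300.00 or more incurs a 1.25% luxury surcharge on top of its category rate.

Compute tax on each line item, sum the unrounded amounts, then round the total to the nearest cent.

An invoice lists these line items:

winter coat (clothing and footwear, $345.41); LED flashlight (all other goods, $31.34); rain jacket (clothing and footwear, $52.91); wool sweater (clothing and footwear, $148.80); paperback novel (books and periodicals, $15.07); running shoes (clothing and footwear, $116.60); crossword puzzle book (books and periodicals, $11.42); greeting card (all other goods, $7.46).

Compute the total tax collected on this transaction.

$54.95

Winter coat $345.41: clothing and footwear → 7% + 1.25% surcharge = 8.25% → $28.496325
LED flashlight $31.34: all other goods → 7% → $2.1938
Rain jacket $52.91: clothing and footwear → 7% → $3.7037
Wool sweater $148.80: clothing and footwear → 7% → $10.416
Paperback novel $15.07: books and periodicals → 5.5% → $0.82885
Running shoes $116.60: clothing and footwear → 7% → $8.162
Crossword puzzle book $11.42: books and periodicals → 5.5% → $0.6281
Greeting card $7.46: all other goods → 7% → $0.5222
Unrounded tax sum = $54.950975 → $54.95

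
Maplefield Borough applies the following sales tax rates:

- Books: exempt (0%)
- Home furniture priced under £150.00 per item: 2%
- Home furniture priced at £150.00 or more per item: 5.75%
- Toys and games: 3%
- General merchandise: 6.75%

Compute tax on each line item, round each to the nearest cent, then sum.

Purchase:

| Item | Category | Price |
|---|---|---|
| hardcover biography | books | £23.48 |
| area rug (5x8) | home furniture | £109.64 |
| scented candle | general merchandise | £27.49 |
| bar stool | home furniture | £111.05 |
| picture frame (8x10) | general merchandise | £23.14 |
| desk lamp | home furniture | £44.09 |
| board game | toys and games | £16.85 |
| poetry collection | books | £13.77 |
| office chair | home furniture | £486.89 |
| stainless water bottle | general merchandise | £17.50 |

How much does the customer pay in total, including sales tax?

£912.30

Hardcover biography £23.48: books → 0% → £0.00
Area rug (5x8) £109.64: home furniture, under £150.00 → 2% → £2.19
Scented candle £27.49: general merchandise → 6.75% → £1.86
Bar stool £111.05: home furniture, under £150.00 → 2% → £2.22
Picture frame (8x10) £23.14: general merchandise → 6.75% → £1.56
Desk lamp £44.09: home furniture, under £150.00 → 2% → £0.88
Board game £16.85: toys and games → 3% → £0.51
Poetry collection £13.77: books → 0% → £0.00
Office chair £486.89: home furniture, £150.00 or more → 5.75% → £28.00
Stainless water bottle £17.50: general merchandise → 6.75% → £1.18
Subtotal = £873.90; tax = £38.40; total due = £912.30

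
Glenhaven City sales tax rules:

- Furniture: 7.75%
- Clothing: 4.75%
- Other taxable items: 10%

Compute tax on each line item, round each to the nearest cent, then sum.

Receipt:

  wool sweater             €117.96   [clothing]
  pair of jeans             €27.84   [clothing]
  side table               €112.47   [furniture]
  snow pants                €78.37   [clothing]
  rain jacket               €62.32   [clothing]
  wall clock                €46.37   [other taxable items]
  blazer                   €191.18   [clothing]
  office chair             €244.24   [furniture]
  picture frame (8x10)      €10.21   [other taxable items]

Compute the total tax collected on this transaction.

€55.99

Wool sweater €117.96: clothing → 4.75% → €5.60
Pair of jeans €27.84: clothing → 4.75% → €1.32
Side table €112.47: furniture → 7.75% → €8.72
Snow pants €78.37: clothing → 4.75% → €3.72
Rain jacket €62.32: clothing → 4.75% → €2.96
Wall clock €46.37: other taxable items → 10% → €4.64
Blazer €191.18: clothing → 4.75% → €9.08
Office chair €244.24: furniture → 7.75% → €18.93
Picture frame (8x10) €10.21: other taxable items → 10% → €1.02
Total tax = €5.60 + €1.32 + €8.72 + €3.72 + €2.96 + €4.64 + €9.08 + €18.93 + €1.02 = €55.99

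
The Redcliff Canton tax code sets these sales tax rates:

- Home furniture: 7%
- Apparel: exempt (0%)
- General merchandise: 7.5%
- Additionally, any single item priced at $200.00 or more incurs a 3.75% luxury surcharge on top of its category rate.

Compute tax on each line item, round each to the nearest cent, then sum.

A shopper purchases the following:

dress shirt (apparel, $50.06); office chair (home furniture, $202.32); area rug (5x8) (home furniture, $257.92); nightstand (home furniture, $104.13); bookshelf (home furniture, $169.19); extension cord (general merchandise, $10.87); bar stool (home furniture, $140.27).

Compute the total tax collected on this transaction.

Dress shirt $50.06: apparel → 0% → $0.00
Office chair $202.32: home furniture → 7% + 3.75% surcharge = 10.75% → $21.75
Area rug (5x8) $257.92: home furniture → 7% + 3.75% surcharge = 10.75% → $27.73
Nightstand $104.13: home furniture → 7% → $7.29
Bookshelf $169.19: home furniture → 7% → $11.84
Extension cord $10.87: general merchandise → 7.5% → $0.82
Bar stool $140.27: home furniture → 7% → $9.82
Total tax = $21.75 + $27.73 + $7.29 + $11.84 + $0.82 + $9.82 = $79.25

$79.25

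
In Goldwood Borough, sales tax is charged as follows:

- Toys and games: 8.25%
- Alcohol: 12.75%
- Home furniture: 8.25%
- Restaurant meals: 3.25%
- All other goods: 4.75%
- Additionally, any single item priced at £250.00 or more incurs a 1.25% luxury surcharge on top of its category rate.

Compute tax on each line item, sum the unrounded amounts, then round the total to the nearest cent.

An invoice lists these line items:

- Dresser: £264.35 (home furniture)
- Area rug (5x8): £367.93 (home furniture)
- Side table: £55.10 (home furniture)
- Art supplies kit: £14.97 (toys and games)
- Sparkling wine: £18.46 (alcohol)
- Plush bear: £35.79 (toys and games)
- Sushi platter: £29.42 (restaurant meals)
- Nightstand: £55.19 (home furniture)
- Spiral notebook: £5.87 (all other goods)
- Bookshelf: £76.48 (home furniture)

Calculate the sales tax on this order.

£83.25

Dresser £264.35: home furniture → 8.25% + 1.25% surcharge = 9.5% → £25.11325
Area rug (5x8) £367.93: home furniture → 8.25% + 1.25% surcharge = 9.5% → £34.95335
Side table £55.10: home furniture → 8.25% → £4.54575
Art supplies kit £14.97: toys and games → 8.25% → £1.235025
Sparkling wine £18.46: alcohol → 12.75% → £2.35365
Plush bear £35.79: toys and games → 8.25% → £2.952675
Sushi platter £29.42: restaurant meals → 3.25% → £0.95615
Nightstand £55.19: home furniture → 8.25% → £4.553175
Spiral notebook £5.87: all other goods → 4.75% → £0.278825
Bookshelf £76.48: home furniture → 8.25% → £6.3096
Unrounded tax sum = £83.25145 → £83.25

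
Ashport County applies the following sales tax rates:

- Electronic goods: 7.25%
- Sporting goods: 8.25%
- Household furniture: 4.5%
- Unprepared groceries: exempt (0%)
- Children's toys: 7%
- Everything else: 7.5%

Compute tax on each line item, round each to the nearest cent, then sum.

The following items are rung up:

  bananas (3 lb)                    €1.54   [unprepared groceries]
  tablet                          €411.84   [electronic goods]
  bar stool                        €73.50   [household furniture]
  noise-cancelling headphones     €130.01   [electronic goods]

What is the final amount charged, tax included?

€659.49

Bananas (3 lb) €1.54: unprepared groceries → 0% → €0.00
Tablet €411.84: electronic goods → 7.25% → €29.86
Bar stool €73.50: household furniture → 4.5% → €3.31
Noise-cancelling headphones €130.01: electronic goods → 7.25% → €9.43
Subtotal = €616.89; tax = €42.60; total due = €659.49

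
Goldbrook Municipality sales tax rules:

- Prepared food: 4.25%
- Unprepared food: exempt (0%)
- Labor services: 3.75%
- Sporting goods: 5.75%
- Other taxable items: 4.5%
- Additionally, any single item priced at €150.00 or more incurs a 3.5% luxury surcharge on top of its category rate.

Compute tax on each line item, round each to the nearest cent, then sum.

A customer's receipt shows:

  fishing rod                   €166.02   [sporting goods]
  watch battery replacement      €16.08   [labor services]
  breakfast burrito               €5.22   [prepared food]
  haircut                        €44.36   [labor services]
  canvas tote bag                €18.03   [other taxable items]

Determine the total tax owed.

Fishing rod €166.02: sporting goods → 5.75% + 3.5% surcharge = 9.25% → €15.36
Watch battery replacement €16.08: labor services → 3.75% → €0.60
Breakfast burrito €5.22: prepared food → 4.25% → €0.22
Haircut €44.36: labor services → 3.75% → €1.66
Canvas tote bag €18.03: other taxable items → 4.5% → €0.81
Total tax = €15.36 + €0.60 + €0.22 + €1.66 + €0.81 = €18.65

€18.65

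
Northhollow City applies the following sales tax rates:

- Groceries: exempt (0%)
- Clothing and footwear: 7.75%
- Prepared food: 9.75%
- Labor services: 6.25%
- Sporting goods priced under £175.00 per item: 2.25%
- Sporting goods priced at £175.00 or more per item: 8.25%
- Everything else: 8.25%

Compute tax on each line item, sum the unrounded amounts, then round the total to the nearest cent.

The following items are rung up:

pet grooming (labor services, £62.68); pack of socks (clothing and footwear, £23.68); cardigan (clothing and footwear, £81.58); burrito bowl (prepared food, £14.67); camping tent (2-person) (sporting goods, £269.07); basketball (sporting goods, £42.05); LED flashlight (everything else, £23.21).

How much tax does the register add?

Pet grooming £62.68: labor services → 6.25% → £3.9175
Pack of socks £23.68: clothing and footwear → 7.75% → £1.8352
Cardigan £81.58: clothing and footwear → 7.75% → £6.32245
Burrito bowl £14.67: prepared food → 9.75% → £1.430325
Camping tent (2-person) £269.07: sporting goods, £175.00 or more → 8.25% → £22.198275
Basketball £42.05: sporting goods, under £175.00 → 2.25% → £0.946125
LED flashlight £23.21: everything else → 8.25% → £1.914825
Unrounded tax sum = £38.5647 → £38.56

£38.56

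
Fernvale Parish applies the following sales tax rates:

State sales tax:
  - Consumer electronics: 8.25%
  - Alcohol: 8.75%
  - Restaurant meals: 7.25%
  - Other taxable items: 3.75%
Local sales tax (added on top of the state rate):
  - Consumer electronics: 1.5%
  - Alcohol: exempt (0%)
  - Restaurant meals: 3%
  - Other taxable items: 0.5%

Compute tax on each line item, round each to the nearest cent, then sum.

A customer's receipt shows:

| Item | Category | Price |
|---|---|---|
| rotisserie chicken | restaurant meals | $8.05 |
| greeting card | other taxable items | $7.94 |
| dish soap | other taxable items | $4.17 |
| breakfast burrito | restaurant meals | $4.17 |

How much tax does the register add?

$1.78

Rotisserie chicken $8.05: restaurant meals → 7.25% + 3% local = 10.25% → $0.83
Greeting card $7.94: other taxable items → 3.75% + 0.5% local = 4.25% → $0.34
Dish soap $4.17: other taxable items → 3.75% + 0.5% local = 4.25% → $0.18
Breakfast burrito $4.17: restaurant meals → 7.25% + 3% local = 10.25% → $0.43
Total tax = $0.83 + $0.34 + $0.18 + $0.43 = $1.78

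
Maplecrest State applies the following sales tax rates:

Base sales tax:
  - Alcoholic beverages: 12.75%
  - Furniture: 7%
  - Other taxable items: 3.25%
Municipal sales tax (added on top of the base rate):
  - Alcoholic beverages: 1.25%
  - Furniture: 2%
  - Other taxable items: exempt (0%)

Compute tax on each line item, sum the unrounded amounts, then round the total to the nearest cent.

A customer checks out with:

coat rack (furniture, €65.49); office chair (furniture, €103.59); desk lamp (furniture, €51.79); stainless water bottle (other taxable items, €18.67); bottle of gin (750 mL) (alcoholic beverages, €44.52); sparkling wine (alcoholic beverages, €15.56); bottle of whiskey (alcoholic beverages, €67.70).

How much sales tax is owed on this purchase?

€38.37

Coat rack €65.49: furniture → 7% + 2% municipal = 9% → €5.8941
Office chair €103.59: furniture → 7% + 2% municipal = 9% → €9.3231
Desk lamp €51.79: furniture → 7% + 2% municipal = 9% → €4.6611
Stainless water bottle €18.67: other taxable items → 3.25% + 0% municipal = 3.25% → €0.606775
Bottle of gin (750 mL) €44.52: alcoholic beverages → 12.75% + 1.25% municipal = 14% → €6.2328
Sparkling wine €15.56: alcoholic beverages → 12.75% + 1.25% municipal = 14% → €2.1784
Bottle of whiskey €67.70: alcoholic beverages → 12.75% + 1.25% municipal = 14% → €9.478
Unrounded tax sum = €38.374275 → €38.37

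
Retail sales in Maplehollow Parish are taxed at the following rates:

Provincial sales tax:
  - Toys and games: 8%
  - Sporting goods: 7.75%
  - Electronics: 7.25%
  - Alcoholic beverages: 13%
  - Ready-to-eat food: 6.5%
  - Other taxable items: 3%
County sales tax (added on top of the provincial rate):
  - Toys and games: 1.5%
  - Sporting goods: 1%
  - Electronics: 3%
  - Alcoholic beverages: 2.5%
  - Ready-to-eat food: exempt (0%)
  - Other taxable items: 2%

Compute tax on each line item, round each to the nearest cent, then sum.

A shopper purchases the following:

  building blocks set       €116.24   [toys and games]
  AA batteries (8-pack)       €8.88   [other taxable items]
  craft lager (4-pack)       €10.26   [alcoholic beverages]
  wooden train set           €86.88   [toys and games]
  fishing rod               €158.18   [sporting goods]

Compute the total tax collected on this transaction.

Building blocks set €116.24: toys and games → 8% + 1.5% county = 9.5% → €11.04
AA batteries (8-pack) €8.88: other taxable items → 3% + 2% county = 5% → €0.44
Craft lager (4-pack) €10.26: alcoholic beverages → 13% + 2.5% county = 15.5% → €1.59
Wooden train set €86.88: toys and games → 8% + 1.5% county = 9.5% → €8.25
Fishing rod €158.18: sporting goods → 7.75% + 1% county = 8.75% → €13.84
Total tax = €11.04 + €0.44 + €1.59 + €8.25 + €13.84 = €35.16

€35.16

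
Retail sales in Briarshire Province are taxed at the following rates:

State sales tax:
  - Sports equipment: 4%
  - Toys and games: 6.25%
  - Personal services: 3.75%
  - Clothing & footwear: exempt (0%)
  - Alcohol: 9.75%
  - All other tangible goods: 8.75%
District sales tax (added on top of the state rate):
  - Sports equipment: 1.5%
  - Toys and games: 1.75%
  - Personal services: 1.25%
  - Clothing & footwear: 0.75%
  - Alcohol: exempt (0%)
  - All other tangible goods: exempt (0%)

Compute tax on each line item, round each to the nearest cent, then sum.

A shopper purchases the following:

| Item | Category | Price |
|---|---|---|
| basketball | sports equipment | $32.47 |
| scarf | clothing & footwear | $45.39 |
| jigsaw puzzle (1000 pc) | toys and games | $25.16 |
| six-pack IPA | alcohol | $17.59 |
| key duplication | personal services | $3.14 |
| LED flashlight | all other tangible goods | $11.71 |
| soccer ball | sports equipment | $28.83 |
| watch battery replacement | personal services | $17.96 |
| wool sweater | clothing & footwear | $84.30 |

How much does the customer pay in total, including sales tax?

$276.71

Basketball $32.47: sports equipment → 4% + 1.5% district = 5.5% → $1.79
Scarf $45.39: clothing & footwear → 0% + 0.75% district = 0.75% → $0.34
Jigsaw puzzle (1000 pc) $25.16: toys and games → 6.25% + 1.75% district = 8% → $2.01
Six-pack IPA $17.59: alcohol → 9.75% + 0% district = 9.75% → $1.72
Key duplication $3.14: personal services → 3.75% + 1.25% district = 5% → $0.16
LED flashlight $11.71: all other tangible goods → 8.75% + 0% district = 8.75% → $1.02
Soccer ball $28.83: sports equipment → 4% + 1.5% district = 5.5% → $1.59
Watch battery replacement $17.96: personal services → 3.75% + 1.25% district = 5% → $0.90
Wool sweater $84.30: clothing & footwear → 0% + 0.75% district = 0.75% → $0.63
Subtotal = $266.55; tax = $10.16; total due = $276.71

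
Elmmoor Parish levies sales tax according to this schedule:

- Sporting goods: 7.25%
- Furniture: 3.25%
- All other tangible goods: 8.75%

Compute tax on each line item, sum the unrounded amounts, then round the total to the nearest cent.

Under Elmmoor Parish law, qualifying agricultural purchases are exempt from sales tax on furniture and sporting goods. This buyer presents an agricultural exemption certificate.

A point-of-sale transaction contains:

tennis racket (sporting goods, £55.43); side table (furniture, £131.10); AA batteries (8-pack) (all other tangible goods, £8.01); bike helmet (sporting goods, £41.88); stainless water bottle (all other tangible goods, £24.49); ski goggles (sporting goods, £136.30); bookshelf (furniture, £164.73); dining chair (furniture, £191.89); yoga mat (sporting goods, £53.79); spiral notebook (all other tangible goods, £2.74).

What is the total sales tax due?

£3.08

Tennis racket £55.43: sporting goods, buyer-exempt → 0% → £0.00
Side table £131.10: furniture, buyer-exempt → 0% → £0.00
AA batteries (8-pack) £8.01: all other tangible goods → 8.75% → £0.700875
Bike helmet £41.88: sporting goods, buyer-exempt → 0% → £0.00
Stainless water bottle £24.49: all other tangible goods → 8.75% → £2.142875
Ski goggles £136.30: sporting goods, buyer-exempt → 0% → £0.00
Bookshelf £164.73: furniture, buyer-exempt → 0% → £0.00
Dining chair £191.89: furniture, buyer-exempt → 0% → £0.00
Yoga mat £53.79: sporting goods, buyer-exempt → 0% → £0.00
Spiral notebook £2.74: all other tangible goods → 8.75% → £0.23975
Unrounded tax sum = £3.0835 → £3.08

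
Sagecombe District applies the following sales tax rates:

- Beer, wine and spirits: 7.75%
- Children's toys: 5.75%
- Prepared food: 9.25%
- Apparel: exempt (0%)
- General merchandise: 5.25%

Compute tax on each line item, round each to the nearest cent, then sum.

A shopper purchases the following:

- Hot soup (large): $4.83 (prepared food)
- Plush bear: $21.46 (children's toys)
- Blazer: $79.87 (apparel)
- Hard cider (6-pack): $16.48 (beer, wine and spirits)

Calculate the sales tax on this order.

$2.96

Hot soup (large) $4.83: prepared food → 9.25% → $0.45
Plush bear $21.46: children's toys → 5.75% → $1.23
Blazer $79.87: apparel → 0% → $0.00
Hard cider (6-pack) $16.48: beer, wine and spirits → 7.75% → $1.28
Total tax = $0.45 + $1.23 + $1.28 = $2.96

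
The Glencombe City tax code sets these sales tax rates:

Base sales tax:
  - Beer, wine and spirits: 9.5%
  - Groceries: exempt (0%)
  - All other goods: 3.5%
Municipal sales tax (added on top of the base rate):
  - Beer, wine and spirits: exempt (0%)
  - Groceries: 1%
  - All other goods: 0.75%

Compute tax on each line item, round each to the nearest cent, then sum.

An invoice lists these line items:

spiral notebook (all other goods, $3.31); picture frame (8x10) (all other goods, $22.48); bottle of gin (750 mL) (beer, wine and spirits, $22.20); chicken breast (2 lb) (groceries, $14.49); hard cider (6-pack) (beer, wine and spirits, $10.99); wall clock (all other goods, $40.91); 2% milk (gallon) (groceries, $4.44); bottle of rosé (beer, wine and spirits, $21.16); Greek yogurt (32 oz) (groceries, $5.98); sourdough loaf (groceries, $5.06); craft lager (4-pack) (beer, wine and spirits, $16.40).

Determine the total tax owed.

Spiral notebook $3.31: all other goods → 3.5% + 0.75% municipal = 4.25% → $0.14
Picture frame (8x10) $22.48: all other goods → 3.5% + 0.75% municipal = 4.25% → $0.96
Bottle of gin (750 mL) $22.20: beer, wine and spirits → 9.5% + 0% municipal = 9.5% → $2.11
Chicken breast (2 lb) $14.49: groceries → 0% + 1% municipal = 1% → $0.14
Hard cider (6-pack) $10.99: beer, wine and spirits → 9.5% + 0% municipal = 9.5% → $1.04
Wall clock $40.91: all other goods → 3.5% + 0.75% municipal = 4.25% → $1.74
2% milk (gallon) $4.44: groceries → 0% + 1% municipal = 1% → $0.04
Bottle of rosé $21.16: beer, wine and spirits → 9.5% + 0% municipal = 9.5% → $2.01
Greek yogurt (32 oz) $5.98: groceries → 0% + 1% municipal = 1% → $0.06
Sourdough loaf $5.06: groceries → 0% + 1% municipal = 1% → $0.05
Craft lager (4-pack) $16.40: beer, wine and spirits → 9.5% + 0% municipal = 9.5% → $1.56
Total tax = $0.14 + $0.96 + $2.11 + $0.14 + $1.04 + $1.74 + $0.04 + $2.01 + $0.06 + $0.05 + $1.56 = $9.85

$9.85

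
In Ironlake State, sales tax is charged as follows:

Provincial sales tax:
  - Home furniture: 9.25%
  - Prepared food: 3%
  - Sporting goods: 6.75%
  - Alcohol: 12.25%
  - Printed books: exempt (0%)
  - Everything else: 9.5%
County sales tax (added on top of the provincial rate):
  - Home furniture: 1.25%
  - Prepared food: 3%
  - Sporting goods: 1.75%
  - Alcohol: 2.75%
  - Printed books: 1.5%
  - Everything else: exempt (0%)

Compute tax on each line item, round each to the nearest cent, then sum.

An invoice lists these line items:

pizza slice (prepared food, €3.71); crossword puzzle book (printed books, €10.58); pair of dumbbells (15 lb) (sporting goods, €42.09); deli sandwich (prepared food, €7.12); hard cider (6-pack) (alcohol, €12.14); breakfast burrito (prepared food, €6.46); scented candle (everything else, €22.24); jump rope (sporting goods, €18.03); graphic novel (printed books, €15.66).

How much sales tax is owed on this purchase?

€10.47

Pizza slice €3.71: prepared food → 3% + 3% county = 6% → €0.22
Crossword puzzle book €10.58: printed books → 0% + 1.5% county = 1.5% → €0.16
Pair of dumbbells (15 lb) €42.09: sporting goods → 6.75% + 1.75% county = 8.5% → €3.58
Deli sandwich €7.12: prepared food → 3% + 3% county = 6% → €0.43
Hard cider (6-pack) €12.14: alcohol → 12.25% + 2.75% county = 15% → €1.82
Breakfast burrito €6.46: prepared food → 3% + 3% county = 6% → €0.39
Scented candle €22.24: everything else → 9.5% + 0% county = 9.5% → €2.11
Jump rope €18.03: sporting goods → 6.75% + 1.75% county = 8.5% → €1.53
Graphic novel €15.66: printed books → 0% + 1.5% county = 1.5% → €0.23
Total tax = €0.22 + €0.16 + €3.58 + €0.43 + €1.82 + €0.39 + €2.11 + €1.53 + €0.23 = €10.47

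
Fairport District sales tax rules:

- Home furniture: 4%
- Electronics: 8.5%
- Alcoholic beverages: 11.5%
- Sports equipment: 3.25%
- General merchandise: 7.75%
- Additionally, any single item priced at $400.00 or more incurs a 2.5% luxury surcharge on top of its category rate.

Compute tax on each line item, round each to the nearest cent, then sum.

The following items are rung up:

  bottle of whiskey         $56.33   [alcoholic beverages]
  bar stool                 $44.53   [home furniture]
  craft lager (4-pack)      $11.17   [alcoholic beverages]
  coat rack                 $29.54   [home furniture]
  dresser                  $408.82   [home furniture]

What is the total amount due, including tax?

Bottle of whiskey $56.33: alcoholic beverages → 11.5% → $6.48
Bar stool $44.53: home furniture → 4% → $1.78
Craft lager (4-pack) $11.17: alcoholic beverages → 11.5% → $1.28
Coat rack $29.54: home furniture → 4% → $1.18
Dresser $408.82: home furniture → 4% + 2.5% surcharge = 6.5% → $26.57
Subtotal = $550.39; tax = $37.29; total due = $587.68

$587.68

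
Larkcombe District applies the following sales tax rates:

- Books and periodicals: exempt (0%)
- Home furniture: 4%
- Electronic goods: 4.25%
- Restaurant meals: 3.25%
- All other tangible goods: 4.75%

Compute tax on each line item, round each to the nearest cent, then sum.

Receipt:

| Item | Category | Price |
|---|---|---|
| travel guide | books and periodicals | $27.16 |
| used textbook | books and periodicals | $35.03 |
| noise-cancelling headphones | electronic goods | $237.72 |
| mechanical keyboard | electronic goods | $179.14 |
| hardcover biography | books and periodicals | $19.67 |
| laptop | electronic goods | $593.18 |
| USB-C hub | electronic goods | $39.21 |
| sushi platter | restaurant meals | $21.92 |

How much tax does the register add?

$45.30

Travel guide $27.16: books and periodicals → 0% → $0.00
Used textbook $35.03: books and periodicals → 0% → $0.00
Noise-cancelling headphones $237.72: electronic goods → 4.25% → $10.10
Mechanical keyboard $179.14: electronic goods → 4.25% → $7.61
Hardcover biography $19.67: books and periodicals → 0% → $0.00
Laptop $593.18: electronic goods → 4.25% → $25.21
USB-C hub $39.21: electronic goods → 4.25% → $1.67
Sushi platter $21.92: restaurant meals → 3.25% → $0.71
Total tax = $10.10 + $7.61 + $25.21 + $1.67 + $0.71 = $45.30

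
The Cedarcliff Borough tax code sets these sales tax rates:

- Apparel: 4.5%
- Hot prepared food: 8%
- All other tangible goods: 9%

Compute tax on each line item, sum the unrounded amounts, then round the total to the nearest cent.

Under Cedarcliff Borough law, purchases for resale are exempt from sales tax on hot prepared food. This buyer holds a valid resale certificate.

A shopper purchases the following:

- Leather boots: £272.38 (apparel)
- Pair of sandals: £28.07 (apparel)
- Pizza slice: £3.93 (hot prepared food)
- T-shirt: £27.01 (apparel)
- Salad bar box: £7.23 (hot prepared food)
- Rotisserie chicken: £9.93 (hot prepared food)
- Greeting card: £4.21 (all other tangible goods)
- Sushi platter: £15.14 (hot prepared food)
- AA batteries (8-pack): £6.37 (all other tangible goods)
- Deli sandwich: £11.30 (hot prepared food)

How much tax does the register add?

Leather boots £272.38: apparel → 4.5% → £12.2571
Pair of sandals £28.07: apparel → 4.5% → £1.26315
Pizza slice £3.93: hot prepared food, buyer-exempt → 0% → £0.00
T-shirt £27.01: apparel → 4.5% → £1.21545
Salad bar box £7.23: hot prepared food, buyer-exempt → 0% → £0.00
Rotisserie chicken £9.93: hot prepared food, buyer-exempt → 0% → £0.00
Greeting card £4.21: all other tangible goods → 9% → £0.3789
Sushi platter £15.14: hot prepared food, buyer-exempt → 0% → £0.00
AA batteries (8-pack) £6.37: all other tangible goods → 9% → £0.5733
Deli sandwich £11.30: hot prepared food, buyer-exempt → 0% → £0.00
Unrounded tax sum = £15.6879 → £15.69

£15.69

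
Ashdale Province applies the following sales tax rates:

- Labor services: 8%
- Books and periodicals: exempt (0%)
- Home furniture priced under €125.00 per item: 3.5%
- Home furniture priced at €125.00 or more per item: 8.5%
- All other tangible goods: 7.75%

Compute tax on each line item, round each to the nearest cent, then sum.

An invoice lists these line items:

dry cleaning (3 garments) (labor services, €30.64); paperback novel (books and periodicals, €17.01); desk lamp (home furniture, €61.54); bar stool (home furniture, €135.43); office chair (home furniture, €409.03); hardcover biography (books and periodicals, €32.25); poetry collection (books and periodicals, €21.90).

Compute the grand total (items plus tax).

Dry cleaning (3 garments) €30.64: labor services → 8% → €2.45
Paperback novel €17.01: books and periodicals → 0% → €0.00
Desk lamp €61.54: home furniture, under €125.00 → 3.5% → €2.15
Bar stool €135.43: home furniture, €125.00 or more → 8.5% → €11.51
Office chair €409.03: home furniture, €125.00 or more → 8.5% → €34.77
Hardcover biography €32.25: books and periodicals → 0% → €0.00
Poetry collection €21.90: books and periodicals → 0% → €0.00
Subtotal = €707.80; tax = €50.88; total due = €758.68

€758.68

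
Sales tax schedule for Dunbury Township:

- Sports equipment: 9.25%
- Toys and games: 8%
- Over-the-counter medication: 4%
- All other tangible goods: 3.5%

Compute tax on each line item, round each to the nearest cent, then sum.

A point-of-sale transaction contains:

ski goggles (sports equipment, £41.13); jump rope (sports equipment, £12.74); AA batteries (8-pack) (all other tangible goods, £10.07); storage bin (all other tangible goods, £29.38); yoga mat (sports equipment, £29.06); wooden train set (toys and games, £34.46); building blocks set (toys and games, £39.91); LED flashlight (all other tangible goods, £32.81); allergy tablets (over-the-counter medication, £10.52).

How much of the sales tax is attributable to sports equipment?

£7.67

Ski goggles £41.13: sports equipment → 9.25% → £3.80
Jump rope £12.74: sports equipment → 9.25% → £1.18
Yoga mat £29.06: sports equipment → 9.25% → £2.69
Tax on sports equipment = £3.80 + £1.18 + £2.69 = £7.67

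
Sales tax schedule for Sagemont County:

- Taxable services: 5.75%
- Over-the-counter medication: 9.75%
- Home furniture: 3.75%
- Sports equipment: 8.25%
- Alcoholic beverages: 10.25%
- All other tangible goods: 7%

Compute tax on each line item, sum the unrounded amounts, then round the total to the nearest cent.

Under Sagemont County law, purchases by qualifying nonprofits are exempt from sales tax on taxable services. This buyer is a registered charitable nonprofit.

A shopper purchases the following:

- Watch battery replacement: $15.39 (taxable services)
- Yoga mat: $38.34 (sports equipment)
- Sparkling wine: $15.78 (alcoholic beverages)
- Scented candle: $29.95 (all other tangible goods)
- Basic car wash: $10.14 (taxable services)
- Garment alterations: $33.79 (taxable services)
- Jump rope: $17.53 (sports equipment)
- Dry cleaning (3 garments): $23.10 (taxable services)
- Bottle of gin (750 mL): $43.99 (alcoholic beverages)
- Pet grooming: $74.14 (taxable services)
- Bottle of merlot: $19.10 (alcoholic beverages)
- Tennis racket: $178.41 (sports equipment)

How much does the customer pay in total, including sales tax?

Watch battery replacement $15.39: taxable services, buyer-exempt → 0% → $0.00
Yoga mat $38.34: sports equipment → 8.25% → $3.16305
Sparkling wine $15.78: alcoholic beverages → 10.25% → $1.61745
Scented candle $29.95: all other tangible goods → 7% → $2.0965
Basic car wash $10.14: taxable services, buyer-exempt → 0% → $0.00
Garment alterations $33.79: taxable services, buyer-exempt → 0% → $0.00
Jump rope $17.53: sports equipment → 8.25% → $1.446225
Dry cleaning (3 garments) $23.10: taxable services, buyer-exempt → 0% → $0.00
Bottle of gin (750 mL) $43.99: alcoholic beverages → 10.25% → $4.508975
Pet grooming $74.14: taxable services, buyer-exempt → 0% → $0.00
Bottle of merlot $19.10: alcoholic beverages → 10.25% → $1.95775
Tennis racket $178.41: sports equipment → 8.25% → $14.718825
Subtotal = $499.66; unrounded tax = $29.508775 → $29.51; total due = $529.17

$529.17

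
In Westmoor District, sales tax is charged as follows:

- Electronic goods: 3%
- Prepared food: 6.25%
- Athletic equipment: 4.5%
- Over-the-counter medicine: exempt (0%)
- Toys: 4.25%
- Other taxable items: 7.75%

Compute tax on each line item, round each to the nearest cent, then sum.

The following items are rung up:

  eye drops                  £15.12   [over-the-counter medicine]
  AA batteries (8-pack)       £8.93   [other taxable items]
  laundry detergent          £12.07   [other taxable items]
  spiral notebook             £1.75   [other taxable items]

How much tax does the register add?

Eye drops £15.12: over-the-counter medicine → 0% → £0.00
AA batteries (8-pack) £8.93: other taxable items → 7.75% → £0.69
Laundry detergent £12.07: other taxable items → 7.75% → £0.94
Spiral notebook £1.75: other taxable items → 7.75% → £0.14
Total tax = £0.69 + £0.94 + £0.14 = £1.77

£1.77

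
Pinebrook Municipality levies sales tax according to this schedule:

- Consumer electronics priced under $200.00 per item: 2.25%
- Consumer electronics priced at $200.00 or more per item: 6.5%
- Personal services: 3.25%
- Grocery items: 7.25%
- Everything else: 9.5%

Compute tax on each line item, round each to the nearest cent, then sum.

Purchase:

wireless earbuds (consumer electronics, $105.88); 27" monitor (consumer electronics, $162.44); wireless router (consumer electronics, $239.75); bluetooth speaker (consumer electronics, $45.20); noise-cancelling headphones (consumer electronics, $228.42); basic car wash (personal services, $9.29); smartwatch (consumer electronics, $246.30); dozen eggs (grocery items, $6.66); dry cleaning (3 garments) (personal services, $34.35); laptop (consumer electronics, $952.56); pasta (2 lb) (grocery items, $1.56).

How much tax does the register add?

Wireless earbuds $105.88: consumer electronics, under $200.00 → 2.25% → $2.38
27" monitor $162.44: consumer electronics, under $200.00 → 2.25% → $3.65
Wireless router $239.75: consumer electronics, $200.00 or more → 6.5% → $15.58
Bluetooth speaker $45.20: consumer electronics, under $200.00 → 2.25% → $1.02
Noise-cancelling headphones $228.42: consumer electronics, $200.00 or more → 6.5% → $14.85
Basic car wash $9.29: personal services → 3.25% → $0.30
Smartwatch $246.30: consumer electronics, $200.00 or more → 6.5% → $16.01
Dozen eggs $6.66: grocery items → 7.25% → $0.48
Dry cleaning (3 garments) $34.35: personal services → 3.25% → $1.12
Laptop $952.56: consumer electronics, $200.00 or more → 6.5% → $61.92
Pasta (2 lb) $1.56: grocery items → 7.25% → $0.11
Total tax = $2.38 + $3.65 + $15.58 + $1.02 + $14.85 + $0.30 + $16.01 + $0.48 + $1.12 + $61.92 + $0.11 = $117.42

$117.42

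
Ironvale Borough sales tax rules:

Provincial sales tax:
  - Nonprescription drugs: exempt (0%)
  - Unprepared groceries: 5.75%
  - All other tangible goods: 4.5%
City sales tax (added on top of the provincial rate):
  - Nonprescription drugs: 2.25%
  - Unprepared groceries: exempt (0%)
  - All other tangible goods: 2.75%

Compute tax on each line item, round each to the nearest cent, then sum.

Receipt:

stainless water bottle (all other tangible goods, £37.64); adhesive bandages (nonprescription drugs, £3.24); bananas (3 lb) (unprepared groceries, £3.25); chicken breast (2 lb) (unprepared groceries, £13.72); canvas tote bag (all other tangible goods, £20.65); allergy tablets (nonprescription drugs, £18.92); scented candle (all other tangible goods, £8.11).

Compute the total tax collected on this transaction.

Stainless water bottle £37.64: all other tangible goods → 4.5% + 2.75% city = 7.25% → £2.73
Adhesive bandages £3.24: nonprescription drugs → 0% + 2.25% city = 2.25% → £0.07
Bananas (3 lb) £3.25: unprepared groceries → 5.75% + 0% city = 5.75% → £0.19
Chicken breast (2 lb) £13.72: unprepared groceries → 5.75% + 0% city = 5.75% → £0.79
Canvas tote bag £20.65: all other tangible goods → 4.5% + 2.75% city = 7.25% → £1.50
Allergy tablets £18.92: nonprescription drugs → 0% + 2.25% city = 2.25% → £0.43
Scented candle £8.11: all other tangible goods → 4.5% + 2.75% city = 7.25% → £0.59
Total tax = £2.73 + £0.07 + £0.19 + £0.79 + £1.50 + £0.43 + £0.59 = £6.30

£6.30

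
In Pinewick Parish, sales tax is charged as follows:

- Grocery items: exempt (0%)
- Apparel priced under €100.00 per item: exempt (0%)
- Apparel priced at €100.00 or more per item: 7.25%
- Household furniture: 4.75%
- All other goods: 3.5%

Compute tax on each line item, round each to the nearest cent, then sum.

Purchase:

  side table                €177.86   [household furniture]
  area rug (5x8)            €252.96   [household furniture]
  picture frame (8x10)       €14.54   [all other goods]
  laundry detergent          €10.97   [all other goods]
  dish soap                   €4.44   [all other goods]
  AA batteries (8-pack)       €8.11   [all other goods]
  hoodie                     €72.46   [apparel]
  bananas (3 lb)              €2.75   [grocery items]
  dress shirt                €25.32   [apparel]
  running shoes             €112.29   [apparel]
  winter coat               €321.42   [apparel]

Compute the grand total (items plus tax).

€1056.36

Side table €177.86: household furniture → 4.75% → €8.45
Area rug (5x8) €252.96: household furniture → 4.75% → €12.02
Picture frame (8x10) €14.54: all other goods → 3.5% → €0.51
Laundry detergent €10.97: all other goods → 3.5% → €0.38
Dish soap €4.44: all other goods → 3.5% → €0.16
AA batteries (8-pack) €8.11: all other goods → 3.5% → €0.28
Hoodie €72.46: apparel, under €100.00 → 0% → €0.00
Bananas (3 lb) €2.75: grocery items → 0% → €0.00
Dress shirt €25.32: apparel, under €100.00 → 0% → €0.00
Running shoes €112.29: apparel, €100.00 or more → 7.25% → €8.14
Winter coat €321.42: apparel, €100.00 or more → 7.25% → €23.30
Subtotal = €1003.12; tax = €53.24; total due = €1056.36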